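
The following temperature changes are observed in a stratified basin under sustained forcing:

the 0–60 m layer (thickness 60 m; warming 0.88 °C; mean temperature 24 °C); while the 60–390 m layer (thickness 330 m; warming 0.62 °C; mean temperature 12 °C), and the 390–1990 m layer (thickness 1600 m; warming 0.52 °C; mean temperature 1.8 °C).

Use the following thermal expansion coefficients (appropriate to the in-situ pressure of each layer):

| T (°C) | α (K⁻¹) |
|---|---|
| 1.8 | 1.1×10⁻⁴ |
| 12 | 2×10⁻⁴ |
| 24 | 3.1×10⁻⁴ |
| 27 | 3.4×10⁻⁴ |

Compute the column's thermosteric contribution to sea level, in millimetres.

Layer 1 at 24 °C → α = 3.1×10⁻⁴ K⁻¹
Layer 2 at 12 °C → α = 2×10⁻⁴ K⁻¹
Layer 3 at 1.8 °C → α = 1.1×10⁻⁴ K⁻¹
3.1×10⁻⁴ × 60 × 0.88 = 0.016368 m
Layer 2: 330 × 2×10⁻⁴ × 0.62 = 0.04092 m
Layer 3: 1600 × 1.1×10⁻⁴ × 0.52 = 0.09152 m
Δh = 0.016368 + 0.04092 + 0.09152 = 0.148808 m ≈ 150 mm

150 mm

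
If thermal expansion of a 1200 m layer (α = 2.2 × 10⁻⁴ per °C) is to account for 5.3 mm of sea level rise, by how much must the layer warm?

about 0.0201 K

ΔT = Δh/(αH) = 0.0053 / (2.2×10⁻⁴ × 1200) ≈ 0.02008 K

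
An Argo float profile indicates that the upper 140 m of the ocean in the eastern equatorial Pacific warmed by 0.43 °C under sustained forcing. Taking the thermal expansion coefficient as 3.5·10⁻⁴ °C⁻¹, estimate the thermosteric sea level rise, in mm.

Δh = αΔT·H = 3.5×10⁻⁴ × 0.43 × 140 = 0.02107 m

Δh ≈ 21 mm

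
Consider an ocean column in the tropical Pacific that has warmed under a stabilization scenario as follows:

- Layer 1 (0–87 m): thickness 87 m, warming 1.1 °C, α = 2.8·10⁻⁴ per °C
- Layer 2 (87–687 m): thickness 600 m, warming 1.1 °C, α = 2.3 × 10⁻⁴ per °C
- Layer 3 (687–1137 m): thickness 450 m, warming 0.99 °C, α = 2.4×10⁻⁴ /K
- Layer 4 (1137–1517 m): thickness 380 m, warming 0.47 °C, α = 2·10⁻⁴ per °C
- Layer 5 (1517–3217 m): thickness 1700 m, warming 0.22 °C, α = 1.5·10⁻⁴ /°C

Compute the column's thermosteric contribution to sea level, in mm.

377 mm

Layer 1: 1.1 × 2.8×10⁻⁴ × 87 = 0.026796 m
87–687 m: 2.3×10⁻⁴ × 1.1 × 600 = 0.15180 m
Layer 3: 2.4×10⁻⁴ × 0.99 × 450 = 0.10692 m
1137–1517 m: 0.47 × 2×10⁻⁴ × 380 = 0.03572 m
1517–3217 m: 1.5×10⁻⁴ × 1700 × 0.22 = 0.05610 m
Δh = 0.026796 + 0.15180 + 0.10692 + 0.03572 + 0.05610 = 0.377336 m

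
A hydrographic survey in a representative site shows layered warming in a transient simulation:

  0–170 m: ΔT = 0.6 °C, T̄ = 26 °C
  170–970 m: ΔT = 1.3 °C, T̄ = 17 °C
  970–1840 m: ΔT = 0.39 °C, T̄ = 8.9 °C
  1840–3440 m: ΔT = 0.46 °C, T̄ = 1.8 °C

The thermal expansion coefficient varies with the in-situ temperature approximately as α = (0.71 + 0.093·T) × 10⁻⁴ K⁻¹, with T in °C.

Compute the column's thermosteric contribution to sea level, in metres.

Δh = 0.39 m

Layer 1: α = (0.71 + 0.093×26)×10⁻⁴ = 3.128×10⁻⁴ K⁻¹
Layer 2: α = (0.71 + 0.093×17)×10⁻⁴ = 2.291×10⁻⁴ K⁻¹
Layer 3: α = (0.71 + 0.093×8.9)×10⁻⁴ = 1.5377×10⁻⁴ K⁻¹
Layer 4: α = (0.71 + 0.093×1.8)×10⁻⁴ = 0.8774×10⁻⁴ K⁻¹
Layer 1: 170 × 3.128×10⁻⁴ × 0.6 = 0.0319056 m
170–970 m: 1.3 × 800 × 2.291×10⁻⁴ = 0.238264 m
870 × 0.39 × 1.5377×10⁻⁴ = 0.052174161 m
0.8774×10⁻⁴ × 1600 × 0.46 = 0.06457664 m
Δh = 0.0319056 + 0.238264 + 0.052174161 + 0.06457664 = 0.386920401 m ≈ 0.39 m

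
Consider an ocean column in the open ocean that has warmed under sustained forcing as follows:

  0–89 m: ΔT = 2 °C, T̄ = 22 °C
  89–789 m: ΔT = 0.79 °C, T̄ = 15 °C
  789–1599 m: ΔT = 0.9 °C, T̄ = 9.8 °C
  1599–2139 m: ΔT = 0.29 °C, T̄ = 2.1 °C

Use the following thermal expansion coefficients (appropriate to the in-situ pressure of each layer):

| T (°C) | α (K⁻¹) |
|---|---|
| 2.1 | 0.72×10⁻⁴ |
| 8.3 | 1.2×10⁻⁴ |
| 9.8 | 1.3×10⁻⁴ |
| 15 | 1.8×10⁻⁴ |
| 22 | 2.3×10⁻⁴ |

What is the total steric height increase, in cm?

Layer 1 at 22 °C → α = 2.3×10⁻⁴ K⁻¹
Layer 2 at 15 °C → α = 1.8×10⁻⁴ K⁻¹
Layer 3 at 9.8 °C → α = 1.3×10⁻⁴ K⁻¹
Layer 4 at 2.1 °C → α = 0.72×10⁻⁴ K⁻¹
Layer 1: 2.3×10⁻⁴ × 89 × 2 = 0.04094 m
Layer 2: 1.8×10⁻⁴ × 0.79 × 700 = 0.09954 m
1.3×10⁻⁴ × 810 × 0.9 = 0.09477 m
Layer 4: 0.29 × 540 × 0.72×10⁻⁴ = 0.0112752 m
Δh = 0.04094 + 0.09954 + 0.09477 + 0.0112752 = 0.2465252 m ≈ 24.7 cm

24.7 cm of thermosteric rise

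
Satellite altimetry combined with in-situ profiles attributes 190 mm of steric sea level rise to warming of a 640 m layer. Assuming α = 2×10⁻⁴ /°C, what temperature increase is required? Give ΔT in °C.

ΔT ≈ 1.5 °C

ΔT = Δh/(αH) = 0.19 / (2×10⁻⁴ × 640) ≈ 1.484 °C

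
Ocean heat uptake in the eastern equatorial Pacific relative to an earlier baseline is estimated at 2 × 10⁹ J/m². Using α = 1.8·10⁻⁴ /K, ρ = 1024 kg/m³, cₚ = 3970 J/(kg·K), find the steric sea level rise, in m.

Δh = αQ/(ρcₚ) = 1.8×10⁻⁴ × 2×10⁹ / (1024 × 3970) ≈ 0.088555 m

about 0.0886 m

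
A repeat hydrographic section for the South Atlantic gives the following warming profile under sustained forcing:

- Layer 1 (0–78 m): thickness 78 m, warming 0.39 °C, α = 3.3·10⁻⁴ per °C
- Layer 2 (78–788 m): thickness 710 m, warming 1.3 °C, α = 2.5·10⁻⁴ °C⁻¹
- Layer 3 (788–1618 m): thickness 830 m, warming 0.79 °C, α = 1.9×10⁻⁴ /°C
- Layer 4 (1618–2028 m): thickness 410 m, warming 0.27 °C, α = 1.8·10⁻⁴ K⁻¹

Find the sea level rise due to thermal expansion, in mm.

Δh = 390 mm

Layer 1: 3.3×10⁻⁴ × 0.39 × 78 = 0.0100386 m
1.3 × 710 × 2.5×10⁻⁴ = 0.23075 m
Layer 3: 0.79 × 1.9×10⁻⁴ × 830 = 0.124583 m
0.27 × 1.8×10⁻⁴ × 410 = 0.019926 m
Δh = 0.0100386 + 0.23075 + 0.124583 + 0.019926 = 0.3852976 m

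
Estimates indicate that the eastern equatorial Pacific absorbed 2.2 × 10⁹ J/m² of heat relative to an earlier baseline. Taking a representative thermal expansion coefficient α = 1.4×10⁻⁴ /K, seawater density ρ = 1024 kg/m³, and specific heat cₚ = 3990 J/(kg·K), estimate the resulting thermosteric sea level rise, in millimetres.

Δh ≈ 75 mm

Δh = αQ/(ρcₚ) = 1.4×10⁻⁴ × 2.2×10⁹ / (1024 × 3990) ≈ 0.075384 m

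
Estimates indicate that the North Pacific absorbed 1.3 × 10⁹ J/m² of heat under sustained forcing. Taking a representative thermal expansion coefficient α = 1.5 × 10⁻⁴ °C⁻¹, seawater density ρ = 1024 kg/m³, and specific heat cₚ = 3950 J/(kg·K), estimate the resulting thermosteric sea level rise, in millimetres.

Δh = αQ/(ρcₚ) = 1.5×10⁻⁴ × 1.3×10⁹ / (1024 × 3950) ≈ 0.04821 m

48.2 mm of thermosteric rise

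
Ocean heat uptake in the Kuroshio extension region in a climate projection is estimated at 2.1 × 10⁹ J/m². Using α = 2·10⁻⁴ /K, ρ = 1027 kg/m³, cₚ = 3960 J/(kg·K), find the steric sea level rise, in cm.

Δh = αQ/(ρcₚ) = 2×10⁻⁴ × 2.1×10⁹ / (1027 × 3960) ≈ 0.10327 m

10.3 cm of thermosteric rise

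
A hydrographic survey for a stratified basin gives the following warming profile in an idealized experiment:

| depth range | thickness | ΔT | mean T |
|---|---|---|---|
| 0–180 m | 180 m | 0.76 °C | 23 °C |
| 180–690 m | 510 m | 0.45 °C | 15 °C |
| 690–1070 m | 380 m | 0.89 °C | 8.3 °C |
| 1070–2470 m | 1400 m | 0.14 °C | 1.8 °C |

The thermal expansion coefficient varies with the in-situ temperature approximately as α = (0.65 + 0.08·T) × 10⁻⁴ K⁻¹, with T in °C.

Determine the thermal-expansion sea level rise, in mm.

about 137 mm

Layer 1: α = (0.65 + 0.08×23)×10⁻⁴ = 2.49×10⁻⁴ K⁻¹
Layer 2: α = (0.65 + 0.08×15)×10⁻⁴ = 1.85×10⁻⁴ K⁻¹
Layer 3: α = (0.65 + 0.08×8.3)×10⁻⁴ = 1.314×10⁻⁴ K⁻¹
Layer 4: α = (0.65 + 0.08×1.8)×10⁻⁴ = 0.794×10⁻⁴ K⁻¹
0–180 m: 180 × 0.76 × 2.49×10⁻⁴ = 0.0340632 m
Layer 2: 1.85×10⁻⁴ × 0.45 × 510 = 0.0424575 m
690–1070 m: 0.89 × 380 × 1.314×10⁻⁴ = 0.04443948 m
0.14 × 1400 × 0.794×10⁻⁴ = 0.0155624 m
Δh = 0.0340632 + 0.0424575 + 0.04443948 + 0.0155624 = 0.13652258 m ≈ 137 mm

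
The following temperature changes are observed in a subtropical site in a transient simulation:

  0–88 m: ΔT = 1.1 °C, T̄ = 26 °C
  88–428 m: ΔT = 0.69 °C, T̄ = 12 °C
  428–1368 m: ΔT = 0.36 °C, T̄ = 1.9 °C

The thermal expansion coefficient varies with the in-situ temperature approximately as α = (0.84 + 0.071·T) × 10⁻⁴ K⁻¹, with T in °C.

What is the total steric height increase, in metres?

0.099 m of thermosteric rise

Layer 1: α = (0.84 + 0.071×26)×10⁻⁴ = 2.686×10⁻⁴ K⁻¹
Layer 2: α = (0.84 + 0.071×12)×10⁻⁴ = 1.692×10⁻⁴ K⁻¹
Layer 3: α = (0.84 + 0.071×1.9)×10⁻⁴ = 0.9749×10⁻⁴ K⁻¹
1.1 × 88 × 2.686×10⁻⁴ = 0.02600048 m
0.69 × 340 × 1.692×10⁻⁴ = 0.03969432 m
0.9749×10⁻⁴ × 940 × 0.36 = 0.032990616 m
Δh = 0.02600048 + 0.03969432 + 0.032990616 = 0.098685416 m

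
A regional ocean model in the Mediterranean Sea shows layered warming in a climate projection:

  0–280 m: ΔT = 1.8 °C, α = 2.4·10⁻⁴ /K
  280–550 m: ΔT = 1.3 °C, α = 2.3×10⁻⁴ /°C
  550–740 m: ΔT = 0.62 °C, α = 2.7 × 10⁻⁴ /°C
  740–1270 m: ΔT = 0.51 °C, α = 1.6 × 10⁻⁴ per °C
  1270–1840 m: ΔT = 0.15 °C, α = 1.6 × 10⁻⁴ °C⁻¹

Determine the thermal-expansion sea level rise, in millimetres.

about 290 mm

280 × 1.8 × 2.4×10⁻⁴ = 0.12096 m
Layer 2: 270 × 1.3 × 2.3×10⁻⁴ = 0.08073 m
550–740 m: 2.7×10⁻⁴ × 190 × 0.62 = 0.031806 m
Layer 4: 1.6×10⁻⁴ × 0.51 × 530 = 0.043248 m
1270–1840 m: 570 × 1.6×10⁻⁴ × 0.15 = 0.01368 m
Δh = 0.12096 + 0.08073 + 0.031806 + 0.043248 + 0.01368 = 0.290424 m ≈ 290 mm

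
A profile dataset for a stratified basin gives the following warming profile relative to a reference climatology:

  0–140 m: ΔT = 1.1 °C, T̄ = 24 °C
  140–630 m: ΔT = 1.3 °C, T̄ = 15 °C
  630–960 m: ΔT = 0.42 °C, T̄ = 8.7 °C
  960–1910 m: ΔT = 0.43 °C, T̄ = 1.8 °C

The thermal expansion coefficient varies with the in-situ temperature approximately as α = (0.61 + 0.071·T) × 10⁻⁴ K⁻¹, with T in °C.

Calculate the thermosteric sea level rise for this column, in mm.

Layer 1: α = (0.61 + 0.071×24)×10⁻⁴ = 2.314×10⁻⁴ K⁻¹
Layer 2: α = (0.61 + 0.071×15)×10⁻⁴ = 1.675×10⁻⁴ K⁻¹
Layer 3: α = (0.61 + 0.071×8.7)×10⁻⁴ = 1.2277×10⁻⁴ K⁻¹
Layer 4: α = (0.61 + 0.071×1.8)×10⁻⁴ = 0.7378×10⁻⁴ K⁻¹
140 × 1.1 × 2.314×10⁻⁴ = 0.0356356 m
Layer 2: 1.3 × 1.675×10⁻⁴ × 490 = 0.1066975 m
630–960 m: 1.2277×10⁻⁴ × 330 × 0.42 = 0.017015922 m
950 × 0.43 × 0.7378×10⁻⁴ = 0.03013913 m
Δh = 0.0356356 + 0.1066975 + 0.017015922 + 0.03013913 = 0.189488152 m ≈ 190 mm

Δh ≈ 190 mm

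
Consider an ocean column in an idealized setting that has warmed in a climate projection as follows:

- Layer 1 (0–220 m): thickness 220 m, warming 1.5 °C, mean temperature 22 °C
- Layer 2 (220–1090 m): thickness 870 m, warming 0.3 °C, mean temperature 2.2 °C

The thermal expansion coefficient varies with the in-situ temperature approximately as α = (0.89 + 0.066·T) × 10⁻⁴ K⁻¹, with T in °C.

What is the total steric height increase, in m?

Layer 1: α = (0.89 + 0.066×22)×10⁻⁴ = 2.342×10⁻⁴ K⁻¹
Layer 2: α = (0.89 + 0.066×2.2)×10⁻⁴ = 1.0352×10⁻⁴ K⁻¹
0–220 m: 220 × 2.342×10⁻⁴ × 1.5 = 0.077286 m
Layer 2: 0.3 × 870 × 1.0352×10⁻⁴ = 0.02701872 m
Δh = 0.077286 + 0.02701872 = 0.10430472 m

0.104 m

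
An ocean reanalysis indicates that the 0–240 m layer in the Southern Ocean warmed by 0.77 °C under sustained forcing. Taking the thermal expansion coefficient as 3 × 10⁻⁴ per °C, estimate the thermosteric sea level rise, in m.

0.0554 m

Δh = αΔT·H = 3×10⁻⁴ × 0.77 × 240 = 0.05544 m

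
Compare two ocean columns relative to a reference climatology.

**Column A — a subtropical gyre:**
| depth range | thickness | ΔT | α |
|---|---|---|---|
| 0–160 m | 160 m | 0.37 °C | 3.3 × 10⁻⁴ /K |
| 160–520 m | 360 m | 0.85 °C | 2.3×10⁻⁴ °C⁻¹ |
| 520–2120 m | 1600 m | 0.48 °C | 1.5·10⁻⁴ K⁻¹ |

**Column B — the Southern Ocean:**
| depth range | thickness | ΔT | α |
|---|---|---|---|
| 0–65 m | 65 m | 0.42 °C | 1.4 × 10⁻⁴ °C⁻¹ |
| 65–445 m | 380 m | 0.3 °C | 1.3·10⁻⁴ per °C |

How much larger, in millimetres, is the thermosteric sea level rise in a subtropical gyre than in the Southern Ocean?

A 3.3×10⁻⁴ × 0.37 × 160 = 0.019536 m
A Layer 2: 0.85 × 2.3×10⁻⁴ × 360 = 0.07038 m
A Layer 3: 1.5×10⁻⁴ × 0.48 × 1600 = 0.11520 m
A total: 0.205116 m
B Layer 1: 65 × 1.4×10⁻⁴ × 0.42 = 0.003822 m
B Layer 2: 0.3 × 1.3×10⁻⁴ × 380 = 0.01482 m
B total: 0.018642 m
Difference: 0.205116 − 0.018642 = 0.186474 m

Δh_A − Δh_B ≈ 190 mm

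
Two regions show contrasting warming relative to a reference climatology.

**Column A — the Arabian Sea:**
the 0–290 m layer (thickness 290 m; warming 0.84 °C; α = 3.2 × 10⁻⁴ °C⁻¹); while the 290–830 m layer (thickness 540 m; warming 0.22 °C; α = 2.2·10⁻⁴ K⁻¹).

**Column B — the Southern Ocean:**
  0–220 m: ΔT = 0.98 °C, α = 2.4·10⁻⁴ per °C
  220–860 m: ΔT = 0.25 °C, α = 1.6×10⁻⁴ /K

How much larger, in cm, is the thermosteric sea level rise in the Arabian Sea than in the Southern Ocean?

A 3.2×10⁻⁴ × 290 × 0.84 = 0.077952 m
A 540 × 2.2×10⁻⁴ × 0.22 = 0.026136 m
A total: 0.104088 m
B 0–220 m: 0.98 × 220 × 2.4×10⁻⁴ = 0.051744 m
B 0.25 × 1.6×10⁻⁴ × 640 = 0.02560 m
B total: 0.077344 m
Difference: 0.104088 − 0.077344 = 0.026744 m

2.67 cm larger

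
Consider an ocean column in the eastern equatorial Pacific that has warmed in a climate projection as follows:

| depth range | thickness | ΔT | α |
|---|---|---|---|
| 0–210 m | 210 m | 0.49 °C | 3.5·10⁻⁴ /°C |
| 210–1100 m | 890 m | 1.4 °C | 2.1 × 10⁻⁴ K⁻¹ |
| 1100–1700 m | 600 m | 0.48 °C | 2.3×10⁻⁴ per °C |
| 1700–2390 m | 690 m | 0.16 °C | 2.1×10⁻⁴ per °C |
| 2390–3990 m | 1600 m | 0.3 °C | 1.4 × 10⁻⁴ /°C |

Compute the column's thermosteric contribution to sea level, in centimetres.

Δh ≈ 45.4 cm

Layer 1: 3.5×10⁻⁴ × 210 × 0.49 = 0.036015 m
2.1×10⁻⁴ × 1.4 × 890 = 0.26166 m
Layer 3: 2.3×10⁻⁴ × 0.48 × 600 = 0.06624 m
Layer 4: 0.16 × 690 × 2.1×10⁻⁴ = 0.023184 m
Layer 5: 1.4×10⁻⁴ × 1600 × 0.3 = 0.06720 m
Δh = 0.036015 + 0.26166 + 0.06624 + 0.023184 + 0.06720 = 0.454299 m ≈ 45.4 cm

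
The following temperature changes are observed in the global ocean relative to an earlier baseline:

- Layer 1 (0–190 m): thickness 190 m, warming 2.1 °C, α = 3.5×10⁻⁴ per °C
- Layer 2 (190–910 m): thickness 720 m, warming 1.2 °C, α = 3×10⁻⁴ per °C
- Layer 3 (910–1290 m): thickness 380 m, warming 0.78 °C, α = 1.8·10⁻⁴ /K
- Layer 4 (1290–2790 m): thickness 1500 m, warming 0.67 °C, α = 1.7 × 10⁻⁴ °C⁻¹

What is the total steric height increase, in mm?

190 × 2.1 × 3.5×10⁻⁴ = 0.13965 m
Layer 2: 3×10⁻⁴ × 1.2 × 720 = 0.25920 m
380 × 0.78 × 1.8×10⁻⁴ = 0.053352 m
Layer 4: 1500 × 1.7×10⁻⁴ × 0.67 = 0.17085 m
Δh = 0.13965 + 0.25920 + 0.053352 + 0.17085 = 0.623052 m

about 623 mm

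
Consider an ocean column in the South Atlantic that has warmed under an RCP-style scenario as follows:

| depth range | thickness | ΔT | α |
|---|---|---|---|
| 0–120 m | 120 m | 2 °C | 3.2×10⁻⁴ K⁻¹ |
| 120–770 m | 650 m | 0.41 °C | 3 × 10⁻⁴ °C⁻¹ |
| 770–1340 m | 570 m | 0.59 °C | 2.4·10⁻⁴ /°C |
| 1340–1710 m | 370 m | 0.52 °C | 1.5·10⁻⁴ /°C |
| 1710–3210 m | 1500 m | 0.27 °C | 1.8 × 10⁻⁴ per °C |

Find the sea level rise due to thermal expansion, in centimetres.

0–120 m: 3.2×10⁻⁴ × 2 × 120 = 0.07680 m
Layer 2: 650 × 0.41 × 3×10⁻⁴ = 0.07995 m
Layer 3: 0.59 × 570 × 2.4×10⁻⁴ = 0.080712 m
1340–1710 m: 370 × 1.5×10⁻⁴ × 0.52 = 0.02886 m
1710–3210 m: 1500 × 1.8×10⁻⁴ × 0.27 = 0.07290 m
Δh = 0.07680 + 0.07995 + 0.080712 + 0.02886 + 0.07290 = 0.339222 m ≈ 34 cm

Δh ≈ 34 cm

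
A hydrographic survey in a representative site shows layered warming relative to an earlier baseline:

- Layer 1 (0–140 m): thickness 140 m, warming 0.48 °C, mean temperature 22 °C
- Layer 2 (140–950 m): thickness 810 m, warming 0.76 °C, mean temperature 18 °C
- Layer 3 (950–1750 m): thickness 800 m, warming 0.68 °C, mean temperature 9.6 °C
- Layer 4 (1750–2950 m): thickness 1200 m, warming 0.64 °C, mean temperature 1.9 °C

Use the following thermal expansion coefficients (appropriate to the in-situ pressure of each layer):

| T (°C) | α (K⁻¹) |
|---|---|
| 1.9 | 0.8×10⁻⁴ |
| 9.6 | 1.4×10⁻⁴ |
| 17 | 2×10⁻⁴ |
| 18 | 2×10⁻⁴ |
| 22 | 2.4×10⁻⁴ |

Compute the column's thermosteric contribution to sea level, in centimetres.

Δh ≈ 28 cm

Layer 1 at 22 °C → α = 2.4×10⁻⁴ K⁻¹
Layer 2 at 18 °C → α = 2×10⁻⁴ K⁻¹
Layer 3 at 9.6 °C → α = 1.4×10⁻⁴ K⁻¹
Layer 4 at 1.9 °C → α = 0.8×10⁻⁴ K⁻¹
2.4×10⁻⁴ × 140 × 0.48 = 0.016128 m
140–950 m: 810 × 2×10⁻⁴ × 0.76 = 0.12312 m
950–1750 m: 1.4×10⁻⁴ × 0.68 × 800 = 0.07616 m
Layer 4: 1200 × 0.8×10⁻⁴ × 0.64 = 0.06144 m
Δh = 0.016128 + 0.12312 + 0.07616 + 0.06144 = 0.276848 m ≈ 28 cm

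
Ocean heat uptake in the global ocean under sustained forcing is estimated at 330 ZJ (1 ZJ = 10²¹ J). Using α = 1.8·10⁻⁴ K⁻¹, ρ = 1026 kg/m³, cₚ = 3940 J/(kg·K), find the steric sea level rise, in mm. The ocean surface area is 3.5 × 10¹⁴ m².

Per unit area: Q = 330×10²¹ / (3.5×10¹⁴) ≈ 9.429×10⁸ J/m²
Δh = αQ/(ρcₚ) = 1.8×10⁻⁴ × 9.429×10⁸ / (1026 × 3940) ≈ 0.041985 m

Δh ≈ 42.0 mm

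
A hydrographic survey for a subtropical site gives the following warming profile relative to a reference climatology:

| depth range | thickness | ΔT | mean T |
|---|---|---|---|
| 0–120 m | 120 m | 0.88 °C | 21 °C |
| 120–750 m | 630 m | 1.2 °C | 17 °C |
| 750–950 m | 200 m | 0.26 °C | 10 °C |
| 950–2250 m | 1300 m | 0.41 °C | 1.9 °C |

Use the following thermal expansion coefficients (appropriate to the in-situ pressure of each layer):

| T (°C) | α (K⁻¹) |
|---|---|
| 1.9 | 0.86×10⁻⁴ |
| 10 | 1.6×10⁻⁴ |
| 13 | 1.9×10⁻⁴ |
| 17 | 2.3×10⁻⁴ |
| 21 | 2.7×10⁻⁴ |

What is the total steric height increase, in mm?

about 260 mm

Layer 1 at 21 °C → α = 2.7×10⁻⁴ K⁻¹
Layer 2 at 17 °C → α = 2.3×10⁻⁴ K⁻¹
Layer 3 at 10 °C → α = 1.6×10⁻⁴ K⁻¹
Layer 4 at 1.9 °C → α = 0.86×10⁻⁴ K⁻¹
2.7×10⁻⁴ × 120 × 0.88 = 0.028512 m
120–750 m: 630 × 2.3×10⁻⁴ × 1.2 = 0.17388 m
Layer 3: 0.26 × 200 × 1.6×10⁻⁴ = 0.00832 m
950–2250 m: 1300 × 0.41 × 0.86×10⁻⁴ = 0.045838 m
Δh = 0.028512 + 0.17388 + 0.00832 + 0.045838 = 0.25655 m ≈ 260 mm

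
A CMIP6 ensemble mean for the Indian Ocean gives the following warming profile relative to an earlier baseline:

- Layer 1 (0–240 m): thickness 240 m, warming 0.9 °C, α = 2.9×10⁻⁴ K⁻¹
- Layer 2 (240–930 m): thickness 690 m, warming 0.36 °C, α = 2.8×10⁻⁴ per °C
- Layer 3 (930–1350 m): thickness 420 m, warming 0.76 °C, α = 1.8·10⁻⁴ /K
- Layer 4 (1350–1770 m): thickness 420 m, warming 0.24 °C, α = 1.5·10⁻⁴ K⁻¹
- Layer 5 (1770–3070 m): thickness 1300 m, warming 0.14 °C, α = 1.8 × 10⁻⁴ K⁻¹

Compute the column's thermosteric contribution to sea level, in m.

0.238 m

0.9 × 2.9×10⁻⁴ × 240 = 0.06264 m
240–930 m: 0.36 × 2.8×10⁻⁴ × 690 = 0.069552 m
930–1350 m: 1.8×10⁻⁴ × 0.76 × 420 = 0.057456 m
1350–1770 m: 1.5×10⁻⁴ × 0.24 × 420 = 0.01512 m
1770–3070 m: 1.8×10⁻⁴ × 0.14 × 1300 = 0.03276 m
Δh = 0.06264 + 0.069552 + 0.057456 + 0.01512 + 0.03276 = 0.237528 m ≈ 0.238 m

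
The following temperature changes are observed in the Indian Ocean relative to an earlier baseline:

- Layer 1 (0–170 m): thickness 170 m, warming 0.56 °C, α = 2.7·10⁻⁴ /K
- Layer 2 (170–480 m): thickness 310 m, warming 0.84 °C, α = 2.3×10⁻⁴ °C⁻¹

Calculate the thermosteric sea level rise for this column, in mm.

Δh = 86 mm

2.7×10⁻⁴ × 0.56 × 170 = 0.025704 m
310 × 2.3×10⁻⁴ × 0.84 = 0.059892 m
Δh = 0.025704 + 0.059892 = 0.085596 m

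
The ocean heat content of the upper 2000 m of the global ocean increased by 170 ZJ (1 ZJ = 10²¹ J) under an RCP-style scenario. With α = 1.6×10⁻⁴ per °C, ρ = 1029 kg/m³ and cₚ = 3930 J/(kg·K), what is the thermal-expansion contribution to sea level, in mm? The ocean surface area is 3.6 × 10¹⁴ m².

Per unit area: Q = 170×10²¹ / (3.6×10¹⁴) ≈ 4.722×10⁸ J/m²
Δh = αQ/(ρcₚ) = 1.6×10⁻⁴ × 4.722×10⁸ / (1029 × 3930) ≈ 0.018683 m

about 19 mm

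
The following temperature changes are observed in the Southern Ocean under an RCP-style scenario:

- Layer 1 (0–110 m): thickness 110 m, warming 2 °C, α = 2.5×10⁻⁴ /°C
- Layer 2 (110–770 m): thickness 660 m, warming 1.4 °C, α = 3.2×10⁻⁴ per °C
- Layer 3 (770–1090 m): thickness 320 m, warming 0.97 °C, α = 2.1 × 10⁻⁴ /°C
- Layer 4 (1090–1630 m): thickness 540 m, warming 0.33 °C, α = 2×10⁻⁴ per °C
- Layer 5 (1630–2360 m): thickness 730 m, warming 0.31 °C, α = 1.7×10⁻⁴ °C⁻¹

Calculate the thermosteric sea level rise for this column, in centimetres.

Δh ≈ 49 cm

0–110 m: 110 × 2 × 2.5×10⁻⁴ = 0.05500 m
110–770 m: 660 × 1.4 × 3.2×10⁻⁴ = 0.29568 m
Layer 3: 320 × 0.97 × 2.1×10⁻⁴ = 0.065184 m
1090–1630 m: 0.33 × 2×10⁻⁴ × 540 = 0.03564 m
0.31 × 1.7×10⁻⁴ × 730 = 0.038471 m
Δh = 0.05500 + 0.29568 + 0.065184 + 0.03564 + 0.038471 = 0.489975 m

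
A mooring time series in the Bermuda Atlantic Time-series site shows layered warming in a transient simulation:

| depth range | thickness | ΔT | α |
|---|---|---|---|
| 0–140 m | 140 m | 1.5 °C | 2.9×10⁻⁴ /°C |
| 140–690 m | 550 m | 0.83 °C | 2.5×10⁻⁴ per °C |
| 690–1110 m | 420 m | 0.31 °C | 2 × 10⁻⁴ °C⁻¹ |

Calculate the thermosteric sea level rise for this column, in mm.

140 × 2.9×10⁻⁴ × 1.5 = 0.06090 m
2.5×10⁻⁴ × 550 × 0.83 = 0.114125 m
690–1110 m: 0.31 × 420 × 2×10⁻⁴ = 0.02604 m
Δh = 0.06090 + 0.114125 + 0.02604 = 0.201065 m ≈ 201 mm

201 mm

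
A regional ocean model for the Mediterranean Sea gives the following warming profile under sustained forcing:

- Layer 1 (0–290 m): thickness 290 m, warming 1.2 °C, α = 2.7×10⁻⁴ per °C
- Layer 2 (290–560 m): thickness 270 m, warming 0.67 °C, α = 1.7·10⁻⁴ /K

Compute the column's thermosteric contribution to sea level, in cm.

about 12.5 cm

1.2 × 290 × 2.7×10⁻⁴ = 0.09396 m
270 × 1.7×10⁻⁴ × 0.67 = 0.030753 m
Δh = 0.09396 + 0.030753 = 0.124713 m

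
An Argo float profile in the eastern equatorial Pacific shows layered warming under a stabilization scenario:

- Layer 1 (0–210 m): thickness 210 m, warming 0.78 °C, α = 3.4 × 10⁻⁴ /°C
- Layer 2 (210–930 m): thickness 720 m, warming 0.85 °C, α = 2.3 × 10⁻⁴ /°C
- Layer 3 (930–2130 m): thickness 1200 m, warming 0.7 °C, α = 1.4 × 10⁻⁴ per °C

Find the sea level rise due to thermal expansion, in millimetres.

3.4×10⁻⁴ × 0.78 × 210 = 0.055692 m
2.3×10⁻⁴ × 720 × 0.85 = 0.14076 m
930–2130 m: 0.7 × 1.4×10⁻⁴ × 1200 = 0.11760 m
Δh = 0.055692 + 0.14076 + 0.11760 = 0.314052 m ≈ 314 mm

about 314 mm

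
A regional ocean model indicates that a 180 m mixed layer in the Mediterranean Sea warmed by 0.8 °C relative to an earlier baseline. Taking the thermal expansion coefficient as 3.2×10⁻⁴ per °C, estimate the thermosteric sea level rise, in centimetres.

Δh = αΔT·H = 3.2×10⁻⁴ × 0.8 × 180 = 0.04608 m

Δh ≈ 4.6 cm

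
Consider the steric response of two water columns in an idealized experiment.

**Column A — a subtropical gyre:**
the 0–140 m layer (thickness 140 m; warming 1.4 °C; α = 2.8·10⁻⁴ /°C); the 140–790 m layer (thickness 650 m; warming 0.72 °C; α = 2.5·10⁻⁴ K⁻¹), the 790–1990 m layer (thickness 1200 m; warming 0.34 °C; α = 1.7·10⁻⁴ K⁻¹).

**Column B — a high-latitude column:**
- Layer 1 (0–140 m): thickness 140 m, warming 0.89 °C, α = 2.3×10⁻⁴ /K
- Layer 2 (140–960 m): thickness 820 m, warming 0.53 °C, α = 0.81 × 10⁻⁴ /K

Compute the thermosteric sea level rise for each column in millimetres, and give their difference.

A 140 × 1.4 × 2.8×10⁻⁴ = 0.05488 m
A Layer 2: 0.72 × 650 × 2.5×10⁻⁴ = 0.11700 m
A 790–1990 m: 1.7×10⁻⁴ × 1200 × 0.34 = 0.06936 m
A total: 0.24124 m
B 0–140 m: 140 × 0.89 × 2.3×10⁻⁴ = 0.028658 m
B 140–960 m: 0.53 × 820 × 0.81×10⁻⁴ = 0.0352026 m
B total: 0.0638606 m
Difference: 0.24124 − 0.0638606 = 0.1773794 m

Δh_A ≈ 241 mm, Δh_B ≈ 63.9 mm; difference ≈ 177 mm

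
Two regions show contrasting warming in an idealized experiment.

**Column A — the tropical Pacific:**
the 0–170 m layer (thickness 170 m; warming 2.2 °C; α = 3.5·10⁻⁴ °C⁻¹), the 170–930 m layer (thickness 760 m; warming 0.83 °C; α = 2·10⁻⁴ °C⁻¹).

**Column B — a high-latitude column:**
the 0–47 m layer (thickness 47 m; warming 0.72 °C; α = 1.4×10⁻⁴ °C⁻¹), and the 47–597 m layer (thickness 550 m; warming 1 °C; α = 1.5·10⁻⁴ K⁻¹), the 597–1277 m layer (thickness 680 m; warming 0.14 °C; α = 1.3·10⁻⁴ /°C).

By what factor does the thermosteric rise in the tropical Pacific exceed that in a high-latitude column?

≈ 2.58×

A Layer 1: 170 × 2.2 × 3.5×10⁻⁴ = 0.13090 m
A Layer 2: 2×10⁻⁴ × 760 × 0.83 = 0.12616 m
A total: 0.25706 m
B Layer 1: 1.4×10⁻⁴ × 0.72 × 47 = 0.0047376 m
B 47–597 m: 1 × 1.5×10⁻⁴ × 550 = 0.08250 m
B 597–1277 m: 1.3×10⁻⁴ × 680 × 0.14 = 0.012376 m
B total: 0.0996136 m
Ratio: 0.25706 / 0.0996136 ≈ 2.581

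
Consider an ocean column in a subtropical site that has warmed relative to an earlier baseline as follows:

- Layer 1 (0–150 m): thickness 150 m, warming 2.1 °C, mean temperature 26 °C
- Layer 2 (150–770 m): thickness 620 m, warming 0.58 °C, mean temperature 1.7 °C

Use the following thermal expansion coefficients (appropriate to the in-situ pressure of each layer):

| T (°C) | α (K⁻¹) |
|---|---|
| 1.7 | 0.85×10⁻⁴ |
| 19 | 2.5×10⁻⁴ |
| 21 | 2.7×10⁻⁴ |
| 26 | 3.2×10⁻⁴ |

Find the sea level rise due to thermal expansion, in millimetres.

Layer 1 at 26 °C → α = 3.2×10⁻⁴ K⁻¹
Layer 2 at 1.7 °C → α = 0.85×10⁻⁴ K⁻¹
0–150 m: 2.1 × 3.2×10⁻⁴ × 150 = 0.10080 m
Layer 2: 0.58 × 0.85×10⁻⁴ × 620 = 0.030566 m
Δh = 0.10080 + 0.030566 = 0.131366 m

about 130 mm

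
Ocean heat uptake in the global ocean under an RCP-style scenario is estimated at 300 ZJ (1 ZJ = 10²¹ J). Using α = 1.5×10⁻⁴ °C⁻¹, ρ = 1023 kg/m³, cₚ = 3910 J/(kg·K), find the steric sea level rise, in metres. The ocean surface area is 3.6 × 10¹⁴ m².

Δh = 0.031 m

Per unit area: Q = 300×10²¹ / (3.6×10¹⁴) ≈ 8.333×10⁸ J/m²
Δh = αQ/(ρcₚ) = 1.5×10⁻⁴ × 8.333×10⁸ / (1023 × 3910) ≈ 0.031249 m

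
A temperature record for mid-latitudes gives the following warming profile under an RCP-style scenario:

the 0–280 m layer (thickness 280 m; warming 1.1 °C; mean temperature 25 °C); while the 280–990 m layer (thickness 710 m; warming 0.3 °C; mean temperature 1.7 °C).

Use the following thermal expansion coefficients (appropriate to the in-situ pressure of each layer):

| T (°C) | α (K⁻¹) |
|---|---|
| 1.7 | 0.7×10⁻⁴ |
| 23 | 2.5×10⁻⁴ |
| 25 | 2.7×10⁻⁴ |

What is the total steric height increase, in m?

Layer 1 at 25 °C → α = 2.7×10⁻⁴ K⁻¹
Layer 2 at 1.7 °C → α = 0.7×10⁻⁴ K⁻¹
Layer 1: 1.1 × 2.7×10⁻⁴ × 280 = 0.08316 m
280–990 m: 0.7×10⁻⁴ × 710 × 0.3 = 0.01491 m
Δh = 0.08316 + 0.01491 = 0.09807 m

0.098 m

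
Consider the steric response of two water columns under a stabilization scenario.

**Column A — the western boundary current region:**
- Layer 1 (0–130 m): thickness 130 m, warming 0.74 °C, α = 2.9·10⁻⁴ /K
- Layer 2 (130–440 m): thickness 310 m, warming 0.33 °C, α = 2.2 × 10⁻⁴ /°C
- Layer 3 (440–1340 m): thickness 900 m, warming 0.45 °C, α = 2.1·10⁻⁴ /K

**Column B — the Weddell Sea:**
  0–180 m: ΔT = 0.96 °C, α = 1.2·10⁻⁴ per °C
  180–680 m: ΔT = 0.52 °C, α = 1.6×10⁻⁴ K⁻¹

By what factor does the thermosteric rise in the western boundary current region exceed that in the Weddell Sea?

A 0.74 × 2.9×10⁻⁴ × 130 = 0.027898 m
A 130–440 m: 0.33 × 2.2×10⁻⁴ × 310 = 0.022506 m
A 440–1340 m: 900 × 0.45 × 2.1×10⁻⁴ = 0.08505 m
A total: 0.135454 m
B Layer 1: 0.96 × 1.2×10⁻⁴ × 180 = 0.020736 m
B 1.6×10⁻⁴ × 500 × 0.52 = 0.04160 m
B total: 0.062336 m
Ratio: 0.135454 / 0.062336 ≈ 2.173

a factor of 2.17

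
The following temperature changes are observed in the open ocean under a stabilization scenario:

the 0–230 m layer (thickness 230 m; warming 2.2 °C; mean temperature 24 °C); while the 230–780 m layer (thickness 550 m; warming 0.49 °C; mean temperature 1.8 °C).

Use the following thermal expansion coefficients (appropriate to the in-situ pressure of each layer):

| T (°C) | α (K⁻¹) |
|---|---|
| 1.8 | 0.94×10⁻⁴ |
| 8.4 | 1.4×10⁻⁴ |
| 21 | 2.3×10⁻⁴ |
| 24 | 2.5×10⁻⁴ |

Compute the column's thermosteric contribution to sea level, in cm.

15 cm of thermosteric rise

Layer 1 at 24 °C → α = 2.5×10⁻⁴ K⁻¹
Layer 2 at 1.8 °C → α = 0.94×10⁻⁴ K⁻¹
Layer 1: 2.5×10⁻⁴ × 2.2 × 230 = 0.12650 m
230–780 m: 550 × 0.94×10⁻⁴ × 0.49 = 0.025333 m
Δh = 0.12650 + 0.025333 = 0.151833 m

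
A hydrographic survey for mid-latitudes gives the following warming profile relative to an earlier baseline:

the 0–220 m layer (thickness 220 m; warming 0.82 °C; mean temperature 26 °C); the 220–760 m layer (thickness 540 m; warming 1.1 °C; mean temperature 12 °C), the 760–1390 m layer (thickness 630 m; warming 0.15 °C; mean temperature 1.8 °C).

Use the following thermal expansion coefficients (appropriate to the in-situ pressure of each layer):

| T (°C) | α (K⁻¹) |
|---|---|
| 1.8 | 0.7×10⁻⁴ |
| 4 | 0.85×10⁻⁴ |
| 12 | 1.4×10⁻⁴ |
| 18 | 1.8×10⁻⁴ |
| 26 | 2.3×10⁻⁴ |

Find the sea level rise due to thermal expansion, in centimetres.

Layer 1 at 26 °C → α = 2.3×10⁻⁴ K⁻¹
Layer 2 at 12 °C → α = 1.4×10⁻⁴ K⁻¹
Layer 3 at 1.8 °C → α = 0.7×10⁻⁴ K⁻¹
Layer 1: 0.82 × 220 × 2.3×10⁻⁴ = 0.041492 m
1.1 × 1.4×10⁻⁴ × 540 = 0.08316 m
0.15 × 0.7×10⁻⁴ × 630 = 0.006615 m
Δh = 0.041492 + 0.08316 + 0.006615 = 0.131267 m ≈ 13.1 cm

13.1 cm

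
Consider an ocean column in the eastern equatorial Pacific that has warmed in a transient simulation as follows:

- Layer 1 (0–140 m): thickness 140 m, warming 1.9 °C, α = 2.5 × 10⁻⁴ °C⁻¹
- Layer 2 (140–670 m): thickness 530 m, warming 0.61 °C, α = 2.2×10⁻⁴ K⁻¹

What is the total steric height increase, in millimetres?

140 × 1.9 × 2.5×10⁻⁴ = 0.06650 m
0.61 × 2.2×10⁻⁴ × 530 = 0.071126 m
Δh = 0.06650 + 0.071126 = 0.137626 m

Δh ≈ 138 mm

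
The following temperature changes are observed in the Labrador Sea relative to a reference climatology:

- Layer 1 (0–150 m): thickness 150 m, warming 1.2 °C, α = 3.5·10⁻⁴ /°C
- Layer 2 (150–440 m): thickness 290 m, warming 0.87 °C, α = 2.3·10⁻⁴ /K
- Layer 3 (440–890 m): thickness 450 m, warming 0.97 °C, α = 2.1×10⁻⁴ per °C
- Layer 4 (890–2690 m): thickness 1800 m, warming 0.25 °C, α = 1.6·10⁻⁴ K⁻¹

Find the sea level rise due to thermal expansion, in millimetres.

Δh ≈ 285 mm

0–150 m: 150 × 3.5×10⁻⁴ × 1.2 = 0.06300 m
150–440 m: 0.87 × 2.3×10⁻⁴ × 290 = 0.058029 m
0.97 × 450 × 2.1×10⁻⁴ = 0.091665 m
890–2690 m: 1800 × 1.6×10⁻⁴ × 0.25 = 0.07200 m
Δh = 0.06300 + 0.058029 + 0.091665 + 0.07200 = 0.284694 m ≈ 285 mm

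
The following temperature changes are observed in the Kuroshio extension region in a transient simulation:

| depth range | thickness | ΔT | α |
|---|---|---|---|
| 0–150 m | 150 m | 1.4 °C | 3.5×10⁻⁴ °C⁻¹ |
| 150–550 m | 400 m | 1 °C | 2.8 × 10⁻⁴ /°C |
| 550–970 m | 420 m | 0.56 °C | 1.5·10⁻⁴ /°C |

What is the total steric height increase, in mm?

150 × 3.5×10⁻⁴ × 1.4 = 0.07350 m
150–550 m: 2.8×10⁻⁴ × 1 × 400 = 0.11200 m
1.5×10⁻⁴ × 0.56 × 420 = 0.03528 m
Δh = 0.07350 + 0.11200 + 0.03528 = 0.22078 m ≈ 220 mm

about 220 mm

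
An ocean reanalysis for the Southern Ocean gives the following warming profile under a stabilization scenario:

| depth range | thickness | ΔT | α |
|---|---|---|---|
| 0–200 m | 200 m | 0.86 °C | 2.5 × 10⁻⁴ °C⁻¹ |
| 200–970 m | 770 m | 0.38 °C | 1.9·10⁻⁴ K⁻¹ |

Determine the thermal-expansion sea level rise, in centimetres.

Layer 1: 2.5×10⁻⁴ × 200 × 0.86 = 0.04300 m
1.9×10⁻⁴ × 0.38 × 770 = 0.055594 m
Δh = 0.04300 + 0.055594 = 0.098594 m ≈ 9.9 cm

9.9 cm of thermosteric rise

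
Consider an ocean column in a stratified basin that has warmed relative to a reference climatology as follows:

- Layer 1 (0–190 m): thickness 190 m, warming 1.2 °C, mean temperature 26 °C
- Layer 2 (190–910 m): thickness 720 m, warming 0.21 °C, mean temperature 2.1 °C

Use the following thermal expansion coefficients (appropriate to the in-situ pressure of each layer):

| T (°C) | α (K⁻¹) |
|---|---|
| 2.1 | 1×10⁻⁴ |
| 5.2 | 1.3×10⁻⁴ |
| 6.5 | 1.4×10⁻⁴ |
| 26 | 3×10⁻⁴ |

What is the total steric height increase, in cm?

8.4 cm of thermosteric rise

Layer 1 at 26 °C → α = 3×10⁻⁴ K⁻¹
Layer 2 at 2.1 °C → α = 1×10⁻⁴ K⁻¹
Layer 1: 3×10⁻⁴ × 190 × 1.2 = 0.06840 m
Layer 2: 720 × 1×10⁻⁴ × 0.21 = 0.01512 m
Δh = 0.06840 + 0.01512 = 0.08352 m ≈ 8.4 cm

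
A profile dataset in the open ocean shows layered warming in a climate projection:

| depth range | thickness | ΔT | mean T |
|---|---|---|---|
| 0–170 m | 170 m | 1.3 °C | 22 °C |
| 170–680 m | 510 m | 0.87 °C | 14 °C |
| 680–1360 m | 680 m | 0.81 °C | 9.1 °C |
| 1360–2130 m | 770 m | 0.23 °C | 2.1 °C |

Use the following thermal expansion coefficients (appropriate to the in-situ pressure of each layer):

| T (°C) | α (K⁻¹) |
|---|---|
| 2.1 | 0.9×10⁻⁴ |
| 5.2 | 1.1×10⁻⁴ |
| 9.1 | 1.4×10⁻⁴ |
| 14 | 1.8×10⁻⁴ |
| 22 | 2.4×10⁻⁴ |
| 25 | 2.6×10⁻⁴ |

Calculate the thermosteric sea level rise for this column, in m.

about 0.226 m

Layer 1 at 22 °C → α = 2.4×10⁻⁴ K⁻¹
Layer 2 at 14 °C → α = 1.8×10⁻⁴ K⁻¹
Layer 3 at 9.1 °C → α = 1.4×10⁻⁴ K⁻¹
Layer 4 at 2.1 °C → α = 0.9×10⁻⁴ K⁻¹
170 × 2.4×10⁻⁴ × 1.3 = 0.05304 m
170–680 m: 0.87 × 510 × 1.8×10⁻⁴ = 0.079866 m
680–1360 m: 1.4×10⁻⁴ × 0.81 × 680 = 0.077112 m
Layer 4: 0.9×10⁻⁴ × 0.23 × 770 = 0.015939 m
Δh = 0.05304 + 0.079866 + 0.077112 + 0.015939 = 0.225957 m ≈ 0.226 m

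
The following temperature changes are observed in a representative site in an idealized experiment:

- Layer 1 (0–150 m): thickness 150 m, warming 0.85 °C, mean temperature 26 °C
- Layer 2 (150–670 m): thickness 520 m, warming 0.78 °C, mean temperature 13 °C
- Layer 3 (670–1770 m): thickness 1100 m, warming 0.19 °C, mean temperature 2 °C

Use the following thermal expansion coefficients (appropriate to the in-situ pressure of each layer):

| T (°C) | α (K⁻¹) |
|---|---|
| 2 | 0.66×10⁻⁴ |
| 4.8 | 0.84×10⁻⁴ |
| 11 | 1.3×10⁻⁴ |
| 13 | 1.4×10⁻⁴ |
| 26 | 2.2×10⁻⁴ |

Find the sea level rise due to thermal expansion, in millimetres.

98.6 mm

Layer 1 at 26 °C → α = 2.2×10⁻⁴ K⁻¹
Layer 2 at 13 °C → α = 1.4×10⁻⁴ K⁻¹
Layer 3 at 2 °C → α = 0.66×10⁻⁴ K⁻¹
2.2×10⁻⁴ × 0.85 × 150 = 0.02805 m
520 × 0.78 × 1.4×10⁻⁴ = 0.056784 m
Layer 3: 1100 × 0.19 × 0.66×10⁻⁴ = 0.013794 m
Δh = 0.02805 + 0.056784 + 0.013794 = 0.098628 m ≈ 98.6 mm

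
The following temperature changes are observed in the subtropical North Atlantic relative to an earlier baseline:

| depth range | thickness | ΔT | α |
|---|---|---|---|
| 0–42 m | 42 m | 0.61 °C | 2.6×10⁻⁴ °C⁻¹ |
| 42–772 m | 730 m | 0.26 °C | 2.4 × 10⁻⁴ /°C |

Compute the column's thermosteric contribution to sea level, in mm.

52.2 mm of thermosteric rise

Layer 1: 0.61 × 2.6×10⁻⁴ × 42 = 0.0066612 m
730 × 2.4×10⁻⁴ × 0.26 = 0.045552 m
Δh = 0.0066612 + 0.045552 = 0.0522132 m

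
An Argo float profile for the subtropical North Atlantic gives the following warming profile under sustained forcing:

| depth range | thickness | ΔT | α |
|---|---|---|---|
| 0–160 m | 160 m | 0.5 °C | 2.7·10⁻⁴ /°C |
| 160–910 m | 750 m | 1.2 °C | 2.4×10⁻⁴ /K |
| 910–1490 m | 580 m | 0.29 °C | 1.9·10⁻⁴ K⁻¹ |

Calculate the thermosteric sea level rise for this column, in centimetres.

Δh ≈ 27.0 cm

0–160 m: 0.5 × 160 × 2.7×10⁻⁴ = 0.02160 m
Layer 2: 1.2 × 750 × 2.4×10⁻⁴ = 0.21600 m
910–1490 m: 580 × 1.9×10⁻⁴ × 0.29 = 0.031958 m
Δh = 0.02160 + 0.21600 + 0.031958 = 0.269558 m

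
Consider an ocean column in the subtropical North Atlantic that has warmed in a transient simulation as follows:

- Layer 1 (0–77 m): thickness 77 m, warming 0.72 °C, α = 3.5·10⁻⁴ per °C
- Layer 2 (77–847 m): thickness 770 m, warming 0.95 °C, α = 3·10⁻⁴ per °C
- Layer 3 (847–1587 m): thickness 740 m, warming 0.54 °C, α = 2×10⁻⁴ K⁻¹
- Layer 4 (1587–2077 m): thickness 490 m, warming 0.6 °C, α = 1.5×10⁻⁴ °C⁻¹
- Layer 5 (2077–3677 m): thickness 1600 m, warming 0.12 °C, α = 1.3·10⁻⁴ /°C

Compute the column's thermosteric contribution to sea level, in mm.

77 × 3.5×10⁻⁴ × 0.72 = 0.019404 m
Layer 2: 770 × 0.95 × 3×10⁻⁴ = 0.21945 m
847–1587 m: 0.54 × 740 × 2×10⁻⁴ = 0.07992 m
Layer 4: 0.6 × 1.5×10⁻⁴ × 490 = 0.04410 m
1.3×10⁻⁴ × 0.12 × 1600 = 0.02496 m
Δh = 0.019404 + 0.21945 + 0.07992 + 0.04410 + 0.02496 = 0.387834 m ≈ 388 mm

Δh ≈ 388 mm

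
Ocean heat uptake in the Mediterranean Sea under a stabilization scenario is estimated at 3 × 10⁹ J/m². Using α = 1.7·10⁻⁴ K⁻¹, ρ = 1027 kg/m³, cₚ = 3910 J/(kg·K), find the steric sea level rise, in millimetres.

Δh = αQ/(ρcₚ) = 1.7×10⁻⁴ × 3×10⁹ / (1027 × 3910) ≈ 0.12701 m

127 mm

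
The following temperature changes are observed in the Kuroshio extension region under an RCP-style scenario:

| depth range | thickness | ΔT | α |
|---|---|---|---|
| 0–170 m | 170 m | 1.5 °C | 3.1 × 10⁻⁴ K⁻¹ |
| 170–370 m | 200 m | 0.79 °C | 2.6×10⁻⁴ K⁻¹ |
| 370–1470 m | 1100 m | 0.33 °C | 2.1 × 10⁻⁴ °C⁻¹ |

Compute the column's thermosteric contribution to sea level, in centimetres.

20 cm

Layer 1: 170 × 3.1×10⁻⁴ × 1.5 = 0.07905 m
Layer 2: 2.6×10⁻⁴ × 200 × 0.79 = 0.04108 m
Layer 3: 0.33 × 1100 × 2.1×10⁻⁴ = 0.07623 m
Δh = 0.07905 + 0.04108 + 0.07623 = 0.19636 m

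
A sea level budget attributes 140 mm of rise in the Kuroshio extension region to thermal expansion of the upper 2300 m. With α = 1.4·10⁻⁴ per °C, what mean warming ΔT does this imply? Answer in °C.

about 0.435 °C

ΔT = Δh/(αH) = 0.14 / (1.4×10⁻⁴ × 2300) ≈ 0.4348 °C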